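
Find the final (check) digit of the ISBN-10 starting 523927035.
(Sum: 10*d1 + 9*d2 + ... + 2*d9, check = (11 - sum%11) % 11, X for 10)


Weighted sum: 221
221 mod 11 = 1

Check digit: X


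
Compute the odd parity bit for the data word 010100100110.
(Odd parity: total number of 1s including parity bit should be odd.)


Number of 1s in data: 5
Parity bit: 0

0


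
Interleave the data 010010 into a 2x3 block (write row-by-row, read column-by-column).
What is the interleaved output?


Matrix:
  010
  010
Read columns: 001100

001100


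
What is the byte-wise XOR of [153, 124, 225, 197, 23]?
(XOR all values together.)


XOR chain: 153 ^ 124 ^ 225 ^ 197 ^ 23 = 214

214


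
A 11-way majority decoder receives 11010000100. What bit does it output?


Ones: 4 out of 11
Threshold: 6

0 (4/11 voted 1)


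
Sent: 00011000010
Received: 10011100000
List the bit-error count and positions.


XOR: 10000100010

3 error(s) at position(s): 0, 5, 9


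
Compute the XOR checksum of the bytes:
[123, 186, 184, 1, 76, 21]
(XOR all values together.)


XOR chain: 123 ^ 186 ^ 184 ^ 1 ^ 76 ^ 21 = 33

33


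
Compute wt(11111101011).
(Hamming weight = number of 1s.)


Counting 1s in 11111101011

9


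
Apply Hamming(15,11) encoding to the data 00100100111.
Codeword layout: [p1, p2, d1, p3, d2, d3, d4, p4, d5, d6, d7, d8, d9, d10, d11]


Parity bits: p1=0, p2=0, p3=0, p4=0

000001000100111


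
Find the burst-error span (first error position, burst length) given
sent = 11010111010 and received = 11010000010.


XOR: 00000111000

Burst at position 5, length 3


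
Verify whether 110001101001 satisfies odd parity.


Number of 1s: 6

No, parity error (6 ones)


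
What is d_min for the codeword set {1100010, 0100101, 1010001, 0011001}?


Comparing all pairs, minimum distance: 2
Can detect 1 errors, correct 0 errors

2


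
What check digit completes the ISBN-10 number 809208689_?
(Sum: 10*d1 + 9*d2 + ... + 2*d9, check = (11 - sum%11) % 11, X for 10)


Weighted sum: 272
272 mod 11 = 8

Check digit: 3


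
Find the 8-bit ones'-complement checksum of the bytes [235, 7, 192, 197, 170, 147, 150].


Sum = 1098 mod 256 = 74
Complement = 181

181


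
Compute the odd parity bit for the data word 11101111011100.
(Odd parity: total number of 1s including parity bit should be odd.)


Number of 1s in data: 10
Parity bit: 1

1


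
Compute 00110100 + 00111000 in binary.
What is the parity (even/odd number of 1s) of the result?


00110100 = 52
00111000 = 56
Sum = 108 = 1101100
1s count = 4

even parity (4 ones in 1101100)


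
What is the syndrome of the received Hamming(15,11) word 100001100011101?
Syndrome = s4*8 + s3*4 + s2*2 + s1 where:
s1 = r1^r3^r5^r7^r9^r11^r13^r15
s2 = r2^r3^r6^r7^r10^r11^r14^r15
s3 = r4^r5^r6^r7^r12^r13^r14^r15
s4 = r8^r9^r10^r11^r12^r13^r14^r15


s1=1, s2=0, s3=1, s4=0

Syndrome = 5 (error at position 5)


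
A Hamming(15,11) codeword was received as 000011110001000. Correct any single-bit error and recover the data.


Syndrome = 0: no error detected

Data: 01110001000 (no errors)


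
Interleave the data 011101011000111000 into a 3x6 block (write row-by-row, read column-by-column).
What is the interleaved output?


Matrix:
  011101
  011000
  111000
Read columns: 001111111100000100

001111111100000100


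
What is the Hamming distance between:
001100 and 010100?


XOR: 011000
Count of 1s: 2

2


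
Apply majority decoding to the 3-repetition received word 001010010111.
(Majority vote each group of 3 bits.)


Groups: 001, 010, 010, 111
Majority votes: 0001

0001


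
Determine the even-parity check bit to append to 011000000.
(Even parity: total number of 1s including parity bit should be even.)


Number of 1s in data: 2
Parity bit: 0

0


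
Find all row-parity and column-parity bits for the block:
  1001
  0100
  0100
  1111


Row parities: 0110
Column parities: 0110

Row P: 0110, Col P: 0110, Corner: 0


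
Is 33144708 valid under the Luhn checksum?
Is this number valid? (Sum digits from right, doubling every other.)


Luhn sum = 38
38 mod 10 = 8

Invalid (Luhn sum mod 10 = 8)


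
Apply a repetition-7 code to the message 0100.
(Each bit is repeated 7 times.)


Each bit -> 7 copies

0000000111111100000000000000


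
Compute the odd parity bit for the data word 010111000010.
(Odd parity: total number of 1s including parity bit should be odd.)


Number of 1s in data: 5
Parity bit: 0

0


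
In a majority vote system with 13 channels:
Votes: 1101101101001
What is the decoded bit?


Ones: 8 out of 13
Threshold: 7

1 (8/13 voted 1)


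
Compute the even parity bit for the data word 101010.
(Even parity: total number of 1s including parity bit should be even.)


Number of 1s in data: 3
Parity bit: 1

1


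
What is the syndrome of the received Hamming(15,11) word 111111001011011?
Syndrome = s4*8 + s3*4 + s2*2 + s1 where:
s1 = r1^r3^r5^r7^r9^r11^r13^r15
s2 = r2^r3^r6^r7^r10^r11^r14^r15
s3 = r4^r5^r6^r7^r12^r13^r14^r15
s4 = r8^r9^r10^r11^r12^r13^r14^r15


s1=0, s2=0, s3=0, s4=1

Syndrome = 8 (error at position 8)


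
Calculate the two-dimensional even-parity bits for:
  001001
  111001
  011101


Row parities: 000
Column parities: 101101

Row P: 000, Col P: 101101, Corner: 0


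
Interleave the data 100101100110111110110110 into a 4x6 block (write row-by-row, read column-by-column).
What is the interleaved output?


Matrix:
  100101
  100110
  111110
  110110
Read columns: 111100110010111101111000

111100110010111101111000


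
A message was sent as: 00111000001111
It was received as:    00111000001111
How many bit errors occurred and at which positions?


XOR: 00000000000000

0 errors (received matches sent)


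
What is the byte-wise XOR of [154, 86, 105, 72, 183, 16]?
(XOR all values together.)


XOR chain: 154 ^ 86 ^ 105 ^ 72 ^ 183 ^ 16 = 74

74


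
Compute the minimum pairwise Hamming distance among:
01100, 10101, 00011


Comparing all pairs, minimum distance: 3
Can detect 2 errors, correct 1 errors

3


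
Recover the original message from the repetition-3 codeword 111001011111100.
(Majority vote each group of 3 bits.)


Groups: 111, 001, 011, 111, 100
Majority votes: 10110

10110


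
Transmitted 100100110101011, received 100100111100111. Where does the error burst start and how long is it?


XOR: 000000001001100

Burst at position 8, length 5


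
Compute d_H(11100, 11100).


XOR: 00000
Count of 1s: 0

0


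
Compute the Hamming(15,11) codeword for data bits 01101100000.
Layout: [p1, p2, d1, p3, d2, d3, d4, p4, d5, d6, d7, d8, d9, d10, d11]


Parity bits: p1=0, p2=0, p3=0, p4=0

000011001100000


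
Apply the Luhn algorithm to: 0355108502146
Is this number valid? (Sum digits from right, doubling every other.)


Luhn sum = 41
41 mod 10 = 1

Invalid (Luhn sum mod 10 = 1)


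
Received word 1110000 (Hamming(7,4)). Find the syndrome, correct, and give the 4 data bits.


Syndrome = 0: no error detected

Data: 1000 (no errors)


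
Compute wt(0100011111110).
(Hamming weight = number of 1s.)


Counting 1s in 0100011111110

8


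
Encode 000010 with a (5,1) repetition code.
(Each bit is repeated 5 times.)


Each bit -> 5 copies

000000000000000000001111100000


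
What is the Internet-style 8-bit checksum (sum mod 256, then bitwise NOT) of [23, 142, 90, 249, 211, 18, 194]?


Sum = 927 mod 256 = 159
Complement = 96

96


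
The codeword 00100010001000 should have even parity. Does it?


Number of 1s: 3

No, parity error (3 ones)


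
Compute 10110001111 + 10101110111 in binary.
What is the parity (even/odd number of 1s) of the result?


10110001111 = 1423
10101110111 = 1399
Sum = 2822 = 101100000110
1s count = 5

odd parity (5 ones in 101100000110)


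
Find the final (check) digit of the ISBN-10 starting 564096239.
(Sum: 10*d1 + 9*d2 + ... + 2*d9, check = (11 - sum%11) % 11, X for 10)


Weighted sum: 255
255 mod 11 = 2

Check digit: 9


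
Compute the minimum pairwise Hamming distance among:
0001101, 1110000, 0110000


Comparing all pairs, minimum distance: 1
Can detect 0 errors, correct 0 errors

1


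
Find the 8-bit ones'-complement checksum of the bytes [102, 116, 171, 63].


Sum = 452 mod 256 = 196
Complement = 59

59


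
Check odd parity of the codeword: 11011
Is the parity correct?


Number of 1s: 4

No, parity error (4 ones)


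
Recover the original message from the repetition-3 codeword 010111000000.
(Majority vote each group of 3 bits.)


Groups: 010, 111, 000, 000
Majority votes: 0100

0100


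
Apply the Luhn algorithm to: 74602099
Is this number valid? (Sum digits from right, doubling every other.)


Luhn sum = 34
34 mod 10 = 4

Invalid (Luhn sum mod 10 = 4)


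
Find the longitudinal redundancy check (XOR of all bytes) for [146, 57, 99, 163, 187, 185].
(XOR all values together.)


XOR chain: 146 ^ 57 ^ 99 ^ 163 ^ 187 ^ 185 = 105

105


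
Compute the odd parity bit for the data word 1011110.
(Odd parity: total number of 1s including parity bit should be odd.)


Number of 1s in data: 5
Parity bit: 0

0


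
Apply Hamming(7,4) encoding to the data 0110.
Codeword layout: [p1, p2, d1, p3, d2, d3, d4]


Parity bits: p1=1, p2=1, p3=0

1100110


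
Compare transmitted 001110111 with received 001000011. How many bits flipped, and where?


XOR: 000110100

3 error(s) at position(s): 3, 4, 6


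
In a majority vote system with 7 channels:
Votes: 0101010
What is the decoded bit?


Ones: 3 out of 7
Threshold: 4

0 (3/7 voted 1)


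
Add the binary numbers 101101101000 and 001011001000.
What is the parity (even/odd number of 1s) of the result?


101101101000 = 2920
001011001000 = 712
Sum = 3632 = 111000110000
1s count = 5

odd parity (5 ones in 111000110000)


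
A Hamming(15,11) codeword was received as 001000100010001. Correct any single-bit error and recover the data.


Syndrome = 0: no error detected

Data: 10010010001 (no errors)


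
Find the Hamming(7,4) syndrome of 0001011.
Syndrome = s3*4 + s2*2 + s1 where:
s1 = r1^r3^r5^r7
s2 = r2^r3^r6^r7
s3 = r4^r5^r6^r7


s1=1, s2=0, s3=1

Syndrome = 5 (error at position 5)


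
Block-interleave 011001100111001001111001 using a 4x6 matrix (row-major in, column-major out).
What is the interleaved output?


Matrix:
  011001
  100111
  001001
  111001
Read columns: 010110011011010001001111

010110011011010001001111


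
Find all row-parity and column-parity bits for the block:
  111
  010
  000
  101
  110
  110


Row parities: 110000
Column parities: 000

Row P: 110000, Col P: 000, Corner: 0


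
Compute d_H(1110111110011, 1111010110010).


XOR: 0001101000001
Count of 1s: 4

4


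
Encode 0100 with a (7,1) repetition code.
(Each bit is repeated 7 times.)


Each bit -> 7 copies

0000000111111100000000000000


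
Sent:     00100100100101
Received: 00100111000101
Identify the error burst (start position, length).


XOR: 00000011100000

Burst at position 6, length 3


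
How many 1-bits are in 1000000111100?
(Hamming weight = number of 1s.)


Counting 1s in 1000000111100

5


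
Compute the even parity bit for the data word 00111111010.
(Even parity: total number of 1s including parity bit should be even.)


Number of 1s in data: 7
Parity bit: 1

1


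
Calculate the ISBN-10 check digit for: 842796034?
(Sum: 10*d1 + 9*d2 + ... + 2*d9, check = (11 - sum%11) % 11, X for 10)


Weighted sum: 282
282 mod 11 = 7

Check digit: 4


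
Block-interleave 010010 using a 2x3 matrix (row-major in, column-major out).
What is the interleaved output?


Matrix:
  010
  010
Read columns: 001100

001100


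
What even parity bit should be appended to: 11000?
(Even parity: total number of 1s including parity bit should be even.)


Number of 1s in data: 2
Parity bit: 0

0


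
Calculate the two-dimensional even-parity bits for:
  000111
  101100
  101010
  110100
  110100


Row parities: 11111
Column parities: 000001

Row P: 11111, Col P: 000001, Corner: 1


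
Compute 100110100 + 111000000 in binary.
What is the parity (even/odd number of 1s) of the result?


100110100 = 308
111000000 = 448
Sum = 756 = 1011110100
1s count = 6

even parity (6 ones in 1011110100)


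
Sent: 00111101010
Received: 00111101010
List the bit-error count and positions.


XOR: 00000000000

0 errors (received matches sent)


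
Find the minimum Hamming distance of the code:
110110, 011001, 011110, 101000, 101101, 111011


Comparing all pairs, minimum distance: 2
Can detect 1 errors, correct 0 errors

2


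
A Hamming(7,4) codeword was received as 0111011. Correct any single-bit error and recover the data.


Syndrome = 4: error at position 4

Data: 1011 (corrected bit 4)


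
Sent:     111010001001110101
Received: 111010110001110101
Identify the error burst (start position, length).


XOR: 000000111000000000

Burst at position 6, length 3


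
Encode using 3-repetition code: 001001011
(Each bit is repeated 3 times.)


Each bit -> 3 copies

000000111000000111000111111


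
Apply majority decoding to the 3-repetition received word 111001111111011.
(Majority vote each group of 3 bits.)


Groups: 111, 001, 111, 111, 011
Majority votes: 10111

10111


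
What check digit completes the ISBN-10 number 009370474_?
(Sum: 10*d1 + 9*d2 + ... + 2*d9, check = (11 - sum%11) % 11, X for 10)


Weighted sum: 180
180 mod 11 = 4

Check digit: 7


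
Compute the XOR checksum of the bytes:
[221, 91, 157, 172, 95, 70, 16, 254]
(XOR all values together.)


XOR chain: 221 ^ 91 ^ 157 ^ 172 ^ 95 ^ 70 ^ 16 ^ 254 = 64

64


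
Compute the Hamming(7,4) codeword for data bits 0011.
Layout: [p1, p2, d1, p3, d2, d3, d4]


Parity bits: p1=1, p2=0, p3=0

1000011


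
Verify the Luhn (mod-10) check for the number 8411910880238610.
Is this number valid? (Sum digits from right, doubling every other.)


Luhn sum = 61
61 mod 10 = 1

Invalid (Luhn sum mod 10 = 1)


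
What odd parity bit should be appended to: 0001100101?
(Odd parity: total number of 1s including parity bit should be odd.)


Number of 1s in data: 4
Parity bit: 1

1


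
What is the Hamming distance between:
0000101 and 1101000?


XOR: 1101101
Count of 1s: 5

5


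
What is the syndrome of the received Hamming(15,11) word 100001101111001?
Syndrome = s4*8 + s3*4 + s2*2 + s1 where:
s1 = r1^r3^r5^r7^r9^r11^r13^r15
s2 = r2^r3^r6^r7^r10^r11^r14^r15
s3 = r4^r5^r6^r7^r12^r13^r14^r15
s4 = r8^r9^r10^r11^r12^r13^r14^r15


s1=1, s2=1, s3=0, s4=1

Syndrome = 11 (error at position 11)


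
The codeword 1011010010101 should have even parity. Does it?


Number of 1s: 7

No, parity error (7 ones)


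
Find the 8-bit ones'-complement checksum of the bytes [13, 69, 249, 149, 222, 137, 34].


Sum = 873 mod 256 = 105
Complement = 150

150


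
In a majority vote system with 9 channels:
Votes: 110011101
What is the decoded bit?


Ones: 6 out of 9
Threshold: 5

1 (6/9 voted 1)


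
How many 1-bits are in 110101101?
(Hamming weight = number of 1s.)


Counting 1s in 110101101

6


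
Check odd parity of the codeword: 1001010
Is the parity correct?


Number of 1s: 3

Yes, parity is correct (3 ones)


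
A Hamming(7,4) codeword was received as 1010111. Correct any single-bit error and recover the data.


Syndrome = 6: error at position 6

Data: 1101 (corrected bit 6)


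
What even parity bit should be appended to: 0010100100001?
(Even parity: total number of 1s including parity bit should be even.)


Number of 1s in data: 4
Parity bit: 0

0


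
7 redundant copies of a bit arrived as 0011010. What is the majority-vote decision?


Ones: 3 out of 7
Threshold: 4

0 (3/7 voted 1)


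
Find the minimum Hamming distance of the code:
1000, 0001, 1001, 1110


Comparing all pairs, minimum distance: 1
Can detect 0 errors, correct 0 errors

1


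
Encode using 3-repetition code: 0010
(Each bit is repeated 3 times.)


Each bit -> 3 copies

000000111000


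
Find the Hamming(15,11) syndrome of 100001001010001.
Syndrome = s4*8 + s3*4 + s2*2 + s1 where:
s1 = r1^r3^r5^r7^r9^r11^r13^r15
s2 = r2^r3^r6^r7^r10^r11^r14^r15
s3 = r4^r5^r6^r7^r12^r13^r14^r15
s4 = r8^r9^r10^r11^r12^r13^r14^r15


s1=0, s2=1, s3=0, s4=1

Syndrome = 10 (error at position 10)


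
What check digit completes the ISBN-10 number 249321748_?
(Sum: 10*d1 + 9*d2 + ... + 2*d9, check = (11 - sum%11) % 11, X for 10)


Weighted sum: 222
222 mod 11 = 2

Check digit: 9


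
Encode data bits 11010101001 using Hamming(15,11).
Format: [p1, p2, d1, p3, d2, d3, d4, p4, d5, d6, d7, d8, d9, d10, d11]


Parity bits: p1=0, p2=0, p3=0, p4=1

001010110101001


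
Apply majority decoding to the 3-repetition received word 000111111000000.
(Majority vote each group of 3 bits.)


Groups: 000, 111, 111, 000, 000
Majority votes: 01100

01100


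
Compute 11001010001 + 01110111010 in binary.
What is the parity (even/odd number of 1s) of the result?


11001010001 = 1617
01110111010 = 954
Sum = 2571 = 101000001011
1s count = 5

odd parity (5 ones in 101000001011)


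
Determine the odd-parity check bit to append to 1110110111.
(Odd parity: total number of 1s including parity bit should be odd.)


Number of 1s in data: 8
Parity bit: 1

1


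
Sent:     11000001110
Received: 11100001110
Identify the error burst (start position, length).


XOR: 00100000000

Burst at position 2, length 1


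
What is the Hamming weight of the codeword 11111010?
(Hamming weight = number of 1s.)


Counting 1s in 11111010

6


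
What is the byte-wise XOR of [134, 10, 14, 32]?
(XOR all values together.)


XOR chain: 134 ^ 10 ^ 14 ^ 32 = 162

162


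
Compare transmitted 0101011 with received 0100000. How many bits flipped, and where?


XOR: 0001011

3 error(s) at position(s): 3, 5, 6


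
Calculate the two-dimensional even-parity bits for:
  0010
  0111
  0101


Row parities: 110
Column parities: 0000

Row P: 110, Col P: 0000, Corner: 0


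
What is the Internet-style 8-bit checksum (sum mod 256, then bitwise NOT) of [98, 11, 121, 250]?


Sum = 480 mod 256 = 224
Complement = 31

31


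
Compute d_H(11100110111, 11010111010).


XOR: 00110001101
Count of 1s: 5

5


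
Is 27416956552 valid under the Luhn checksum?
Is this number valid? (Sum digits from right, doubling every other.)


Luhn sum = 44
44 mod 10 = 4

Invalid (Luhn sum mod 10 = 4)


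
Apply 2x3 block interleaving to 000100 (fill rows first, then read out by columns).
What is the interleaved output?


Matrix:
  000
  100
Read columns: 010000

010000


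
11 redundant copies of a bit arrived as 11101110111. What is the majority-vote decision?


Ones: 9 out of 11
Threshold: 6

1 (9/11 voted 1)


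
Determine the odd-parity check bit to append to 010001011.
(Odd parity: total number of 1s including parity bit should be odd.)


Number of 1s in data: 4
Parity bit: 1

1


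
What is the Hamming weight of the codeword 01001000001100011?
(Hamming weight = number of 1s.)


Counting 1s in 01001000001100011

6


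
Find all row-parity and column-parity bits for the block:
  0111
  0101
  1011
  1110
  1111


Row parities: 10110
Column parities: 1000

Row P: 10110, Col P: 1000, Corner: 1


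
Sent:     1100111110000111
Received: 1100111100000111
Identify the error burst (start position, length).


XOR: 0000000010000000

Burst at position 8, length 1


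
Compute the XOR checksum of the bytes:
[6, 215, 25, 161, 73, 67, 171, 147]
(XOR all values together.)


XOR chain: 6 ^ 215 ^ 25 ^ 161 ^ 73 ^ 67 ^ 171 ^ 147 = 91

91


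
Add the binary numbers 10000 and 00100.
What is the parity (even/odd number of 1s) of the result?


10000 = 16
00100 = 4
Sum = 20 = 10100
1s count = 2

even parity (2 ones in 10100)


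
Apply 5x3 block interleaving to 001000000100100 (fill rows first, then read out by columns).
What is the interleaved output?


Matrix:
  001
  000
  000
  100
  100
Read columns: 000110000010000

000110000010000


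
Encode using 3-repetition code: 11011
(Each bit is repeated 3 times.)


Each bit -> 3 copies

111111000111111


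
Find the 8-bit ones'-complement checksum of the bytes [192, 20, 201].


Sum = 413 mod 256 = 157
Complement = 98

98


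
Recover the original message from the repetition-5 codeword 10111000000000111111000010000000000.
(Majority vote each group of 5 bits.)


Groups: 10111, 00000, 00001, 11111, 00001, 00000, 00000
Majority votes: 1001000

1001000


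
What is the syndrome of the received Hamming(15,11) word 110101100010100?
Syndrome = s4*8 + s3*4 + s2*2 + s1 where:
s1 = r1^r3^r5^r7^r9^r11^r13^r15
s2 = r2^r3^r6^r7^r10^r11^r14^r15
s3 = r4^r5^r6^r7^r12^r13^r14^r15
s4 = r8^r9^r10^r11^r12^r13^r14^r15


s1=0, s2=0, s3=0, s4=0

Syndrome = 0 (no error)


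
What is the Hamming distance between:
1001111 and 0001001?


XOR: 1000110
Count of 1s: 3

3


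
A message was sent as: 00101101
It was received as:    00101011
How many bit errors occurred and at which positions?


XOR: 00000110

2 error(s) at position(s): 5, 6


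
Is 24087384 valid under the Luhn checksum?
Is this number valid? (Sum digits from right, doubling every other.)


Luhn sum = 35
35 mod 10 = 5

Invalid (Luhn sum mod 10 = 5)


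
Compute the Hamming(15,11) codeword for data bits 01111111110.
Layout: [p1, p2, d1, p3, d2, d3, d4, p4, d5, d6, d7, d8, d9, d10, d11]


Parity bits: p1=1, p2=1, p3=0, p4=0

110011101111110


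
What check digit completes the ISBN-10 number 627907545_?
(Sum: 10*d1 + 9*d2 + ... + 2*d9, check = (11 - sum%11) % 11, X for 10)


Weighted sum: 274
274 mod 11 = 10

Check digit: 1


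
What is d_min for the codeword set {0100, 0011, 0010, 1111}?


Comparing all pairs, minimum distance: 1
Can detect 0 errors, correct 0 errors

1


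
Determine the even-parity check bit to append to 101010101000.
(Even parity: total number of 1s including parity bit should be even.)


Number of 1s in data: 5
Parity bit: 1

1


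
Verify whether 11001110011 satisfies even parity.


Number of 1s: 7

No, parity error (7 ones)


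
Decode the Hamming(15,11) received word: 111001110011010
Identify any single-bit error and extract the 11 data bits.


Syndrome = 0: no error detected

Data: 10110011010 (no errors)


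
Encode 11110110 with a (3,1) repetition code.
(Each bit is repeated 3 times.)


Each bit -> 3 copies

111111111111000111111000


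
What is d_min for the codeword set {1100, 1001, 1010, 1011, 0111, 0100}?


Comparing all pairs, minimum distance: 1
Can detect 0 errors, correct 0 errors

1


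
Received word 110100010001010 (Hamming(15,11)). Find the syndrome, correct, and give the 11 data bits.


Syndrome = 13: error at position 13

Data: 00000001110 (corrected bit 13)


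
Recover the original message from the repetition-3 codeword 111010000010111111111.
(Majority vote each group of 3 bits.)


Groups: 111, 010, 000, 010, 111, 111, 111
Majority votes: 1000111

1000111


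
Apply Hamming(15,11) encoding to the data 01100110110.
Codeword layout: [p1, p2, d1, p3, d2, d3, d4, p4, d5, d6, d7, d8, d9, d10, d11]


Parity bits: p1=1, p2=0, p3=0, p4=0

100011000110110


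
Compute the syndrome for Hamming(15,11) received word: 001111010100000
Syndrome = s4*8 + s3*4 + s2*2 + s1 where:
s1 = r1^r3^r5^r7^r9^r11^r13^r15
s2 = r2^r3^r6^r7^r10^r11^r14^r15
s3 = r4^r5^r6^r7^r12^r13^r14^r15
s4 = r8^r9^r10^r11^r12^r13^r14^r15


s1=0, s2=1, s3=1, s4=0

Syndrome = 6 (error at position 6)


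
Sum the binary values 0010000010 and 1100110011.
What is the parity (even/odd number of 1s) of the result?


0010000010 = 130
1100110011 = 819
Sum = 949 = 1110110101
1s count = 7

odd parity (7 ones in 1110110101)


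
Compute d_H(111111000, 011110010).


XOR: 100001010
Count of 1s: 3

3


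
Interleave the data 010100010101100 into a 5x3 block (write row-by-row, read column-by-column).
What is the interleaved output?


Matrix:
  010
  100
  010
  101
  100
Read columns: 010111010000010

010111010000010


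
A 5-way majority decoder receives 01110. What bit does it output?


Ones: 3 out of 5
Threshold: 3

1 (3/5 voted 1)


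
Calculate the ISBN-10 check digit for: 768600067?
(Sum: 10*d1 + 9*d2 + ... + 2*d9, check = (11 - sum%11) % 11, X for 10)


Weighted sum: 262
262 mod 11 = 9

Check digit: 2


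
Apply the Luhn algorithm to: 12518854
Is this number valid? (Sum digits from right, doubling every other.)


Luhn sum = 26
26 mod 10 = 6

Invalid (Luhn sum mod 10 = 6)


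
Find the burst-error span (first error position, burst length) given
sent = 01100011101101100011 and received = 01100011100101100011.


XOR: 00000000001000000000

Burst at position 10, length 1


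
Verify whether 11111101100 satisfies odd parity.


Number of 1s: 8

No, parity error (8 ones)


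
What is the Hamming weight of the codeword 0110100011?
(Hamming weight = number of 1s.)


Counting 1s in 0110100011

5


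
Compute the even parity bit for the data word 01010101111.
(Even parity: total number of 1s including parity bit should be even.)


Number of 1s in data: 7
Parity bit: 1

1


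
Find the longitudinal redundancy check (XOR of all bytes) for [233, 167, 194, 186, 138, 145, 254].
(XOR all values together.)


XOR chain: 233 ^ 167 ^ 194 ^ 186 ^ 138 ^ 145 ^ 254 = 211

211


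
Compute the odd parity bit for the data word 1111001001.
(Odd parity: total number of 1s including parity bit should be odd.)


Number of 1s in data: 6
Parity bit: 1

1


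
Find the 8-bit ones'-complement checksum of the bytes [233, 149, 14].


Sum = 396 mod 256 = 140
Complement = 115

115


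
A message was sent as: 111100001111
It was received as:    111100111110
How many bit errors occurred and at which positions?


XOR: 000000110001

3 error(s) at position(s): 6, 7, 11


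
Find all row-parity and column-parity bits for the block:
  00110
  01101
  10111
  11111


Row parities: 0101
Column parities: 00011

Row P: 0101, Col P: 00011, Corner: 0


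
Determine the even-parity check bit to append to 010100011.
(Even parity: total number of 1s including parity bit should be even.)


Number of 1s in data: 4
Parity bit: 0

0


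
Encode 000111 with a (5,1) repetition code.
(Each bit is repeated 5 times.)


Each bit -> 5 copies

000000000000000111111111111111


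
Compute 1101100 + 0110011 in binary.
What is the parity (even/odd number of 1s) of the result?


1101100 = 108
0110011 = 51
Sum = 159 = 10011111
1s count = 6

even parity (6 ones in 10011111)


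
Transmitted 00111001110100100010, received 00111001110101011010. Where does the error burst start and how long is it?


XOR: 00000000000001111000

Burst at position 13, length 4


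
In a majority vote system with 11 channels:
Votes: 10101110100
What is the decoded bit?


Ones: 6 out of 11
Threshold: 6

1 (6/11 voted 1)


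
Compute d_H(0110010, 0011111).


XOR: 0101101
Count of 1s: 4

4


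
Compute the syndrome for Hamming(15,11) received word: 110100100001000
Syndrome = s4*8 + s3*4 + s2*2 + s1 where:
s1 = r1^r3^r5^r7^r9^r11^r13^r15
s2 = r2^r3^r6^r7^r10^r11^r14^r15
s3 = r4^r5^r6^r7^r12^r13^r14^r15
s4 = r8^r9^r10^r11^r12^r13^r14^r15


s1=0, s2=0, s3=1, s4=1

Syndrome = 12 (error at position 12)


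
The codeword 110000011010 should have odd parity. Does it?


Number of 1s: 5

Yes, parity is correct (5 ones)


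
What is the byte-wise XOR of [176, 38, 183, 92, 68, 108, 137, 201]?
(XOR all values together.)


XOR chain: 176 ^ 38 ^ 183 ^ 92 ^ 68 ^ 108 ^ 137 ^ 201 = 21

21


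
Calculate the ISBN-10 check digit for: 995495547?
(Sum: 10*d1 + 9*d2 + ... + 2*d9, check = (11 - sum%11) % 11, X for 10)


Weighted sum: 364
364 mod 11 = 1

Check digit: X


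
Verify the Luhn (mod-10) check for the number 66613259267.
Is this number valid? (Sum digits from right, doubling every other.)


Luhn sum = 50
50 mod 10 = 0

Valid (Luhn sum mod 10 = 0)


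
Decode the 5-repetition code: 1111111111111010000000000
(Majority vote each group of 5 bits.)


Groups: 11111, 11111, 11101, 00000, 00000
Majority votes: 11100

11100


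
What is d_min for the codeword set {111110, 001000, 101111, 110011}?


Comparing all pairs, minimum distance: 2
Can detect 1 errors, correct 0 errors

2


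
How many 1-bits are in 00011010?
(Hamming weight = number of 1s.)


Counting 1s in 00011010

3


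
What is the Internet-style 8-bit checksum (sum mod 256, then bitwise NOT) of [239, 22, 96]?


Sum = 357 mod 256 = 101
Complement = 154

154


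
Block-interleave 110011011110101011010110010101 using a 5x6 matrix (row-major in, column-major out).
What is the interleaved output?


Matrix:
  110011
  011110
  101011
  010110
  010101
Read columns: 101001101101100010111111010101

101001101101100010111111010101


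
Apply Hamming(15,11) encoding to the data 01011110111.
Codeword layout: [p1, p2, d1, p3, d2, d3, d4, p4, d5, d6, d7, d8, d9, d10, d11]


Parity bits: p1=0, p2=1, p3=1, p4=0

010110101110111


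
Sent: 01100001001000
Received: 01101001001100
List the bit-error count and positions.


XOR: 00001000000100

2 error(s) at position(s): 4, 11


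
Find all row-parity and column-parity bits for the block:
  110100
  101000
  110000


Row parities: 100
Column parities: 101100

Row P: 100, Col P: 101100, Corner: 1


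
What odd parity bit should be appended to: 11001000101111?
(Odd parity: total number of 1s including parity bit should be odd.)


Number of 1s in data: 8
Parity bit: 1

1


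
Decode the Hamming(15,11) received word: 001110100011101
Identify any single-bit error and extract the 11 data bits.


Syndrome = 0: no error detected

Data: 11010011101 (no errors)


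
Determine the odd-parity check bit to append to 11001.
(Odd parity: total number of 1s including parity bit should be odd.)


Number of 1s in data: 3
Parity bit: 0

0


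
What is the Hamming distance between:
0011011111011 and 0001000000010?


XOR: 0010011111001
Count of 1s: 7

7


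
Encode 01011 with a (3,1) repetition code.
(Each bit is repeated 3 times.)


Each bit -> 3 copies

000111000111111


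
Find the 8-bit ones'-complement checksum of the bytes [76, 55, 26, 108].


Sum = 265 mod 256 = 9
Complement = 246

246


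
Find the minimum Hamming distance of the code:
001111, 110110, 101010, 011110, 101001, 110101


Comparing all pairs, minimum distance: 2
Can detect 1 errors, correct 0 errors

2


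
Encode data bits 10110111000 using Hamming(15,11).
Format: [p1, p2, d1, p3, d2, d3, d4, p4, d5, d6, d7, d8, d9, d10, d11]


Parity bits: p1=1, p2=1, p3=1, p4=1

111101110111000


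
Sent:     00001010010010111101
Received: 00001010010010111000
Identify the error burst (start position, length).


XOR: 00000000000000000101

Burst at position 17, length 3


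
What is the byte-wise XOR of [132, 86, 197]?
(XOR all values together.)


XOR chain: 132 ^ 86 ^ 197 = 23

23


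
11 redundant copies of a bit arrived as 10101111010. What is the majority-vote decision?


Ones: 7 out of 11
Threshold: 6

1 (7/11 voted 1)


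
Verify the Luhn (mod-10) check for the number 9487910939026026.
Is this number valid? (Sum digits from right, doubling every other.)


Luhn sum = 76
76 mod 10 = 6

Invalid (Luhn sum mod 10 = 6)


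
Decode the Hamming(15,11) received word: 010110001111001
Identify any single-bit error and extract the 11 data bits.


Syndrome = 8: error at position 8

Data: 01001111001 (corrected bit 8)


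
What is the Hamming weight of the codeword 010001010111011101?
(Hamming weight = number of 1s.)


Counting 1s in 010001010111011101

10


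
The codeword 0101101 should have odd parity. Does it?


Number of 1s: 4

No, parity error (4 ones)


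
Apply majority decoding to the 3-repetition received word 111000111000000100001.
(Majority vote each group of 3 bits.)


Groups: 111, 000, 111, 000, 000, 100, 001
Majority votes: 1010000

1010000


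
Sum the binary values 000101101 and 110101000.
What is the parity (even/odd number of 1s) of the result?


000101101 = 45
110101000 = 424
Sum = 469 = 111010101
1s count = 6

even parity (6 ones in 111010101)


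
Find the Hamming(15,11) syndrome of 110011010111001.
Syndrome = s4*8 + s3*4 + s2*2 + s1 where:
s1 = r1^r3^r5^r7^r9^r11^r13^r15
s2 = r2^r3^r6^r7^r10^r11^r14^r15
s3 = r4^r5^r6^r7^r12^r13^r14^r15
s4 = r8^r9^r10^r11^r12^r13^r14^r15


s1=0, s2=1, s3=0, s4=1

Syndrome = 10 (error at position 10)


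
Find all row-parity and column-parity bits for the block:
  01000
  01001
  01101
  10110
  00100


Row parities: 10111
Column parities: 11110

Row P: 10111, Col P: 11110, Corner: 0


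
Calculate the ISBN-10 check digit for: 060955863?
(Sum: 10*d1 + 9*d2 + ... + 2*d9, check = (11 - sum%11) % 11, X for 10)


Weighted sum: 228
228 mod 11 = 8

Check digit: 3


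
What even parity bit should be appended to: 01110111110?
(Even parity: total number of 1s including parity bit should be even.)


Number of 1s in data: 8
Parity bit: 0

0


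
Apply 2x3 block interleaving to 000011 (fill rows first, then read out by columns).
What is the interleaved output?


Matrix:
  000
  011
Read columns: 000101

000101


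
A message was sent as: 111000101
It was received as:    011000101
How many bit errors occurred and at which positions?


XOR: 100000000

1 error(s) at position(s): 0


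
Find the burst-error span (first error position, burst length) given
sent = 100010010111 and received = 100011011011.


XOR: 000001001100

Burst at position 5, length 5


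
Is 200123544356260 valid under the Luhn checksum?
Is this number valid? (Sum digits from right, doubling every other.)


Luhn sum = 48
48 mod 10 = 8

Invalid (Luhn sum mod 10 = 8)


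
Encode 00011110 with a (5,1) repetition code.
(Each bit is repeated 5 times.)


Each bit -> 5 copies

0000000000000001111111111111111111100000


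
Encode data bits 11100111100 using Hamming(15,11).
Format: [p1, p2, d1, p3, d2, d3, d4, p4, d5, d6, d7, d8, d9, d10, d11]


Parity bits: p1=0, p2=0, p3=0, p4=0

001011000111100


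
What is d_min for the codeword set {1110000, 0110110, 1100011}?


Comparing all pairs, minimum distance: 3
Can detect 2 errors, correct 1 errors

3


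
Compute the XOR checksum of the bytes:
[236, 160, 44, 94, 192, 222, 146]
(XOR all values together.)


XOR chain: 236 ^ 160 ^ 44 ^ 94 ^ 192 ^ 222 ^ 146 = 178

178


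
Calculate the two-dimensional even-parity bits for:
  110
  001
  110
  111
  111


Row parities: 01011
Column parities: 001

Row P: 01011, Col P: 001, Corner: 1


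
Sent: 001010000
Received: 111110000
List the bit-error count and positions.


XOR: 110100000

3 error(s) at position(s): 0, 1, 3


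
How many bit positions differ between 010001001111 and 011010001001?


XOR: 001011000110
Count of 1s: 5

5


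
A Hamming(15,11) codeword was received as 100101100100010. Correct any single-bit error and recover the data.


Syndrome = 0: no error detected

Data: 00110100010 (no errors)


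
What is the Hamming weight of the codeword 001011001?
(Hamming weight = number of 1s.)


Counting 1s in 001011001

4


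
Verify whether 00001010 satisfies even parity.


Number of 1s: 2

Yes, parity is correct (2 ones)


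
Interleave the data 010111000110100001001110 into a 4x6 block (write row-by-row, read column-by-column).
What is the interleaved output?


Matrix:
  010111
  000110
  100001
  001110
Read columns: 001010000001110111011010

001010000001110111011010


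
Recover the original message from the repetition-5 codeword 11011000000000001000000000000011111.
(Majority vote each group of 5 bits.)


Groups: 11011, 00000, 00000, 01000, 00000, 00000, 11111
Majority votes: 1000001

1000001


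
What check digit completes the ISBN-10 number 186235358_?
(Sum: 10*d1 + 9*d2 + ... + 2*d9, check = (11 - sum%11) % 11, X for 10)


Weighted sum: 230
230 mod 11 = 10

Check digit: 1


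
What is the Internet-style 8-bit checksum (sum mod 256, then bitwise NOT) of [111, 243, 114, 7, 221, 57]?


Sum = 753 mod 256 = 241
Complement = 14

14


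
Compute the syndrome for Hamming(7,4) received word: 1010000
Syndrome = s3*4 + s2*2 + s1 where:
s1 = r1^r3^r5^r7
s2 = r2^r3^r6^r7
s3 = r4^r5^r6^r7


s1=0, s2=1, s3=0

Syndrome = 2 (error at position 2)


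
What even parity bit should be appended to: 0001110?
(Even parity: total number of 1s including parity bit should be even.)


Number of 1s in data: 3
Parity bit: 1

1


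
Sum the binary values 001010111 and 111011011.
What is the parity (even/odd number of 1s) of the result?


001010111 = 87
111011011 = 475
Sum = 562 = 1000110010
1s count = 4

even parity (4 ones in 1000110010)


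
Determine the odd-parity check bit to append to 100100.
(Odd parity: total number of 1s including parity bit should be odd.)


Number of 1s in data: 2
Parity bit: 1

1


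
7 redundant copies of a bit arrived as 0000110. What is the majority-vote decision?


Ones: 2 out of 7
Threshold: 4

0 (2/7 voted 1)


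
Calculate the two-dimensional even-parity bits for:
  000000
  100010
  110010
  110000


Row parities: 0010
Column parities: 100000

Row P: 0010, Col P: 100000, Corner: 1


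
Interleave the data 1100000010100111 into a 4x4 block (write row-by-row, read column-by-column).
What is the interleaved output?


Matrix:
  1100
  0000
  1010
  0111
Read columns: 1010100100110001

1010100100110001


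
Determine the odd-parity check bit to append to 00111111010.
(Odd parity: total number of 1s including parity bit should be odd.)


Number of 1s in data: 7
Parity bit: 0

0


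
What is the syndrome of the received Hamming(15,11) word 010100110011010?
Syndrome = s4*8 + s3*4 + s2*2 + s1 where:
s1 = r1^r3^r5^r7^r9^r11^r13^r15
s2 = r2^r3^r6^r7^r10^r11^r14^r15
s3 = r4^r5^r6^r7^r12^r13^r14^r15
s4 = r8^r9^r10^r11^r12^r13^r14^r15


s1=0, s2=0, s3=0, s4=0

Syndrome = 0 (no error)


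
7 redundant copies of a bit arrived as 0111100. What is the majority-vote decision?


Ones: 4 out of 7
Threshold: 4

1 (4/7 voted 1)


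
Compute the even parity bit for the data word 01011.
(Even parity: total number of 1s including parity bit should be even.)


Number of 1s in data: 3
Parity bit: 1

1


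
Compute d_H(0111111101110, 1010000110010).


XOR: 1101111011100
Count of 1s: 9

9


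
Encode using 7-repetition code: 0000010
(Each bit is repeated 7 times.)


Each bit -> 7 copies

0000000000000000000000000000000000011111110000000


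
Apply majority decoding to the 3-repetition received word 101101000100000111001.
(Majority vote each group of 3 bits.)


Groups: 101, 101, 000, 100, 000, 111, 001
Majority votes: 1100010

1100010


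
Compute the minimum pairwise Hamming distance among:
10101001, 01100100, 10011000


Comparing all pairs, minimum distance: 3
Can detect 2 errors, correct 1 errors

3


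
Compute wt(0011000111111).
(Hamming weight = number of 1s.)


Counting 1s in 0011000111111

8


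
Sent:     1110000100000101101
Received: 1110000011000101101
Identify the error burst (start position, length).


XOR: 0000000111000000000

Burst at position 7, length 3
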